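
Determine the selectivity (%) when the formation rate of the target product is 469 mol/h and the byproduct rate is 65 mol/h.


Selectivity = desired / (desired + undesired) * 100
Total products = 469 + 65 = 534 mol/h
S = 469 / 534 * 100
= 0.8783 * 100
= 87.83 %

87.83 %


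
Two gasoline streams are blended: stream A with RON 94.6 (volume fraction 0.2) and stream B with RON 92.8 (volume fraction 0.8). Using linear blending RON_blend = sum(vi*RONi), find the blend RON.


Linear blending: RON_blend = sum(vi * RONi)
Contribution 1: 0.2 * 94.6 = 18.92
Contribution 2: 0.8 * 92.8 = 74.24
RON_blend = 18.92 + 74.24 = 93.16

93.16


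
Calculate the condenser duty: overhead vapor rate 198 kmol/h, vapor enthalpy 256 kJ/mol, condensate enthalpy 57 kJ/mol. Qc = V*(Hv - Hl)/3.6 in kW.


Qc = 198 * (256 - 57) / 3.6 = 198 * 199 / 3.6 = 10940

10940 kW


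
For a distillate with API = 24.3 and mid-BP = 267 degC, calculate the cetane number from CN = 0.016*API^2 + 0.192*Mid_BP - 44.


CN = 0.016 * 24.3^2 + 0.192 * 267 - 44
CN = 9.44784 + 51.264 - 44 = 16.71184

16.71184


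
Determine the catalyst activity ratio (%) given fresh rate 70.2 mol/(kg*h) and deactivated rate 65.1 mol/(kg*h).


Activity (%) = (rate_used / rate_fresh) * 100
rate_used = 65.1, rate_fresh = 70.2
= (65.1 / 70.2) * 100
= 0.9274 * 100 = 92.74

92.74 %


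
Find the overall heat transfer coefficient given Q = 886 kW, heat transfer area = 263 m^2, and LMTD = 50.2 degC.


From Q = U*A*LMTD, U = Q / (A * LMTD)
U = 886 / (263 * 50.2) = 886 / 13202.6 = 0.06711

0.06711 kW/(m^2*K)


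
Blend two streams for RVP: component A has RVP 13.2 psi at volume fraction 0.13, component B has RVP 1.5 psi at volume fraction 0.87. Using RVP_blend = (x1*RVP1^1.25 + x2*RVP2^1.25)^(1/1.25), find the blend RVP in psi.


Chevron index: RVP_blend = (sum xi*RVPi^1.25)^(1/1.25)
RVP^1.25 terms: 0.13 * 13.2^1.25 + 0.87 * 1.5^1.25 = 4.71507
RVP_blend = 4.71507^(1/1.25) = 3.458

3.458 psi


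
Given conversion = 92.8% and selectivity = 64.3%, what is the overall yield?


Overall yield = conversion (%) * selectivity (%) / 100
Conversion = 92.8%, Selectivity = 64.3%
Y = 92.8 * 64.3 / 100
= 59.6704 %

59.6704 %


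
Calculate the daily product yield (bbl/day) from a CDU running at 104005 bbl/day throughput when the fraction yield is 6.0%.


Crude throughput = 104005 bbl/day
Fraction yield = 6.0%
yield = throughput * fraction / 100
yield = 104005 * 6.0 / 100 = 6240.3

6240.3 bbl/day


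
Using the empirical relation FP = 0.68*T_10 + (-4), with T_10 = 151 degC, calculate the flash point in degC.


FP = 0.68 * 151 + (-4) = 98.68

98.68 degC


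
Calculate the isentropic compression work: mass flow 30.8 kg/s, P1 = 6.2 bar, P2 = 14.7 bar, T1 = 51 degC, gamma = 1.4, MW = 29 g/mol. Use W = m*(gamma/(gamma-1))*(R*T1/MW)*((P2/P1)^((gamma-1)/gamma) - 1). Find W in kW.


Isentropic work: W = m*(gamma/(gamma-1))*(R*T1/MW)*((P2/P1)^((gamma-1)/gamma) - 1)
T1 = 51 + 273.15 = 324.15 K
Pressure ratio = 14.7 / 6.2 = 2.37097
Exponent = (1.4 - 1)/1.4 = 0.285714
(P2/P1)^exp - 1 = 2.37097^0.285714 - 1 = 0.27974
W = 30.8 * 1.4 / 0.4 * 8.314 * 324.15 / 29 * 0.27974 = 2802

2802 kW


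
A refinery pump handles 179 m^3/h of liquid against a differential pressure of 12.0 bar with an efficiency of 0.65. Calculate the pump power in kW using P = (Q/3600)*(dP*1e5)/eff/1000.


Q = 179 / 3600 = 0.0497222 m^3/s
P = 0.0497222 * (12.0 * 1e5) / 0.65 / 1000 = 91.79

91.79 kW


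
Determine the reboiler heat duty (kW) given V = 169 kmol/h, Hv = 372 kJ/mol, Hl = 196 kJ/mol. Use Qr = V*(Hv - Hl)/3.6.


Qr = 169 * (372 - 196) / 3.6 = 169 * 176 / 3.6 = 8262

8262 kW


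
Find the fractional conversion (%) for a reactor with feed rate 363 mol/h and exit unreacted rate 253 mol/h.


X = (F_in - F_out) / F_in * 100
Moles reacted = 363 - 253 = 110
X = 110 / 363 * 100
= 0.3030 * 100
= 30.30 %

30.30 %


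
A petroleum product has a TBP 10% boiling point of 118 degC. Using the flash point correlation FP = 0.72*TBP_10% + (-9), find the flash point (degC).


FP = 0.72 * 118 + (-9) = 75.96

75.96 degC


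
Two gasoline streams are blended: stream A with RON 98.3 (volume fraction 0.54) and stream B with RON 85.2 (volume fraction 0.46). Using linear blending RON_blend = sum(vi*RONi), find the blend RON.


Linear blending: RON_blend = sum(vi * RONi)
Contribution 1: 0.54 * 98.3 = 53.082
Contribution 2: 0.46 * 85.2 = 39.192
RON_blend = 53.082 + 39.192 = 92.274

92.274


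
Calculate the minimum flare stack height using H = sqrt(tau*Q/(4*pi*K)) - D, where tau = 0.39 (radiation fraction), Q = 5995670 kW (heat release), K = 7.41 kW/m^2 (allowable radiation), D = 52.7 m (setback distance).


tau*Q/(4*pi*K) = 0.39 * 5995670 / (4 * pi * 7.41) = 25111.6
sqrt(25111.6) = 158.466
H = 158.466 - 52.7 = 105.8

105.8 m


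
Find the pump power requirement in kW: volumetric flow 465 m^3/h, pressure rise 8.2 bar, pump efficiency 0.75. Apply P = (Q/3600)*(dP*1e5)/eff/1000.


Q = 465 / 3600 = 0.129167 m^3/s
P = 0.129167 * (8.2 * 1e5) / 0.75 / 1000 = 141.2

141.2 kW


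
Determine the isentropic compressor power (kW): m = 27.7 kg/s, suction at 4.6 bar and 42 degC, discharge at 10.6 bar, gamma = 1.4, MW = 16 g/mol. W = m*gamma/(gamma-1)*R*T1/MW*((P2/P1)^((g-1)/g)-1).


Isentropic work: W = m*(gamma/(gamma-1))*(R*T1/MW)*((P2/P1)^((gamma-1)/gamma) - 1)
T1 = 42 + 273.15 = 315.15 K
Pressure ratio = 10.6 / 4.6 = 2.30435
Exponent = (1.4 - 1)/1.4 = 0.285714
(P2/P1)^exp - 1 = 2.30435^0.285714 - 1 = 0.269361
W = 27.7 * 1.4 / 0.4 * 8.314 * 315.15 / 16 * 0.269361 = 4277

4277 kW


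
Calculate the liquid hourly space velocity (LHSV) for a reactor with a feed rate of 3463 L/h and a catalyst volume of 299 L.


LHSV = volumetric feed rate / catalyst volume
= 3463 L/h / 299 L
= 11.58 h^-1

11.58 h^-1


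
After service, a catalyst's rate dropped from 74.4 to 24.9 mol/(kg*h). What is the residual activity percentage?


Activity (%) = (rate_used / rate_fresh) * 100
rate_used = 24.9, rate_fresh = 74.4
= (24.9 / 74.4) * 100
= 0.3347 * 100 = 33.47

33.47 %


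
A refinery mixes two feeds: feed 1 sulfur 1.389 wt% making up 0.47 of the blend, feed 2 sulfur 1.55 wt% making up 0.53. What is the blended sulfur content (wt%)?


Linear sulfur blending: S_blend = x1*S1 + x2*S2
Contribution 1: 0.47 * 1.389 = 0.65283 wt%
Contribution 2: 0.53 * 1.55 = 0.8215 wt%
S_blend = 0.65283 + 0.8215 = 1.47433

1.47433 wt%


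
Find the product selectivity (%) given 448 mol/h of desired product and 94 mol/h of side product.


Selectivity = desired / (desired + undesired) * 100
Total products = 448 + 94 = 542 mol/h
S = 448 / 542 * 100
= 0.8266 * 100
= 82.66 %

82.66 %


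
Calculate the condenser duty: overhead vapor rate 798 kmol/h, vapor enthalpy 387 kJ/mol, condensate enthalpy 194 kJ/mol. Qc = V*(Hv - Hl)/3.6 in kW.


Qc = 798 * (387 - 194) / 3.6 = 798 * 193 / 3.6 = 42780

42780 kW


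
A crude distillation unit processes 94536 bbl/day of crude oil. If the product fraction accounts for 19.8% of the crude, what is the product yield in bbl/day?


Crude throughput = 94536 bbl/day
Fraction yield = 19.8%
yield = throughput * fraction / 100
yield = 94536 * 19.8 / 100 = 18718.128

18718.128 bbl/day


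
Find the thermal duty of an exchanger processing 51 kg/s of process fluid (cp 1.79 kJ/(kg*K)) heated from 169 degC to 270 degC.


Q = m_dot * cp * delta_T
delta_T = 270 - 169 = 101 K
Q = 51 * 1.79 * 101
= 91.29 * 101
= 9220.29 kW

9220.29 kW


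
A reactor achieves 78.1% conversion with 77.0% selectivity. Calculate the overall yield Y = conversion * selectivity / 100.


Overall yield = conversion (%) * selectivity (%) / 100
Conversion = 78.1%, Selectivity = 77.0%
Y = 78.1 * 77.0 / 100
= 60.137 %

60.137 %


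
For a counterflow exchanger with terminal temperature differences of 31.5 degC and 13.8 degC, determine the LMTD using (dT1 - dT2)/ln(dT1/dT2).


LMTD = (dT1 - dT2) / ln(dT1/dT2)
= (31.5 - 13.8) / ln(31.5 / 13.8) = 17.7 / 0.825319 = 21.45

21.45 degC


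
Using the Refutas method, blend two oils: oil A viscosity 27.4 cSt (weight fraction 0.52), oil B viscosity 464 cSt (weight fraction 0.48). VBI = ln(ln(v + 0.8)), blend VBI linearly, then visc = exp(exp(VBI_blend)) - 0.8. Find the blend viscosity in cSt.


Refutas method: VBN_i = 14.534*ln(ln(visc_i + 0.8)) + 10.975, blended linearly by mass fraction; since VBN is linear in VBI_i = ln(ln(visc_i + 0.8)) and the fractions sum to 1, blend VBI directly: visc = exp(exp(VBI_blend)) - 0.8
VBI_1 = ln(ln(27.4 + 0.8)) = 1.20577
VBI_2 = ln(ln(464 + 0.8)) = 1.81509
VBI_blend = 0.52 * 1.20577 + 0.48 * 1.81509 = 1.49824
visc_blend = exp(exp(1.49824)) - 0.8 = 86.89

86.89 cSt


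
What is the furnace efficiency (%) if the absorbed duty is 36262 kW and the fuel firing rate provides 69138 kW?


Furnace efficiency = Q_absorbed / Q_fuel * 100
= 36262 / 69138 * 100 = 52.45

52.45 %


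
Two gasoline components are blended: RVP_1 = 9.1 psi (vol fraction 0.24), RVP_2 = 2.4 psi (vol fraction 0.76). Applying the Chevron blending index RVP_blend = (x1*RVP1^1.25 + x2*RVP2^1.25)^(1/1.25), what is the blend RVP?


Chevron index: RVP_blend = (sum xi*RVPi^1.25)^(1/1.25)
RVP^1.25 terms: 0.24 * 9.1^1.25 + 0.76 * 2.4^1.25 = 6.06353
RVP_blend = 6.06353^(1/1.25) = 4.228

4.228 psi


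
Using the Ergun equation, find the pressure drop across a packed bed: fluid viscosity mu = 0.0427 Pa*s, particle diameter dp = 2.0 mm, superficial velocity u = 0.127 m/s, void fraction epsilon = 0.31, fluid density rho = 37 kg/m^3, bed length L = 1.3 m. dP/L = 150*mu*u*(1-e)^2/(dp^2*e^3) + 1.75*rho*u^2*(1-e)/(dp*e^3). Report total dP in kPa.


dp = 2.0 mm = 0.002 m
Viscous term = 150*0.0427*0.127*(1-0.31)^2 / (0.002^2*0.31^3) = 3249940
Inertial term = 1.75*37*0.127^2*(1-0.31) / (0.002*0.31^3) = 12094.3
dP/L = 3249940 + 12094.3 = 3262030 Pa/m
dP = 3262030 * 1.3 / 1000 = 4241 kPa

4241 kPa


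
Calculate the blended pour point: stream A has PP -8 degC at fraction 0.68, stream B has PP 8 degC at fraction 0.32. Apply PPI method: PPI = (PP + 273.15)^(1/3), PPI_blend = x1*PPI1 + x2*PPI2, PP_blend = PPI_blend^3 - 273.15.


PPI_1 = (-8 + 273.15)^(1/3) = 6.42437
PPI_2 = (8 + 273.15)^(1/3) = 6.551077
PPI_blend = 0.68 * 6.42437 + 0.32 * 6.551077 = 6.464916
PP_blend = 6.464916^3 - 273.15 = 270.2021 - 273.15 = -2.95

-2.95 degC


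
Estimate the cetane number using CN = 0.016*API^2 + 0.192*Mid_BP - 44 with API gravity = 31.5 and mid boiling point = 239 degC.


CN = 0.016 * 31.5^2 + 0.192 * 239 - 44
CN = 15.876 + 45.888 - 44 = 17.764

17.764


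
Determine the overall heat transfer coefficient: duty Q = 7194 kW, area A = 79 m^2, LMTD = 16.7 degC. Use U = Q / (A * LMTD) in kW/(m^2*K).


From Q = U*A*LMTD, U = Q / (A * LMTD)
U = 7194 / (79 * 16.7) = 7194 / 1319.3 = 5.453

5.453 kW/(m^2*K)


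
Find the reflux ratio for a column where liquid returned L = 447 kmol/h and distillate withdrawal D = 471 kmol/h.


Reflux ratio definition: R = L / D (liquid returned / distillate withdrawn)
L = 447 kmol/h, D = 471 kmol/h
R = 447 / 471 = 0.9490

0.9490


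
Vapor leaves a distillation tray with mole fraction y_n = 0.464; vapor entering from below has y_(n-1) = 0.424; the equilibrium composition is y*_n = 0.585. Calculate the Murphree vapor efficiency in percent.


Murphree vapor efficiency: EMV = (y_n - y_(n-1)) / (y*_n - y_(n-1)) * 100
EMV = (0.464 - 0.424) / (0.585 - 0.424) * 100 = 0.04 / 0.161 * 100 = 24.84

24.84 %


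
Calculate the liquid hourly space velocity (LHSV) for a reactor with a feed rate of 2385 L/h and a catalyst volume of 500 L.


LHSV = volumetric feed rate / catalyst volume
= 2385 L/h / 500 L
= 4.770 h^-1

4.770 h^-1


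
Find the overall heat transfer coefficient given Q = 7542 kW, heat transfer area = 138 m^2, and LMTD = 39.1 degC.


From Q = U*A*LMTD, U = Q / (A * LMTD)
U = 7542 / (138 * 39.1) = 7542 / 5395.8 = 1.398

1.398 kW/(m^2*K)


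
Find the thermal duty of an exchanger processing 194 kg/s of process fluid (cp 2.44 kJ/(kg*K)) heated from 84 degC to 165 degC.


Q = m_dot * cp * delta_T
delta_T = 165 - 84 = 81 K
Q = 194 * 2.44 * 81
= 473.36 * 81
= 38342.16 kW

38342.16 kW


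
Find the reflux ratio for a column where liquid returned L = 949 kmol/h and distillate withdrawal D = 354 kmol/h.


Reflux ratio definition: R = L / D (liquid returned / distillate withdrawn)
L = 949 kmol/h, D = 354 kmol/h
R = 949 / 354 = 2.681

2.681


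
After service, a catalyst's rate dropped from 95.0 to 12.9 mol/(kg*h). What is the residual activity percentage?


Activity (%) = (rate_used / rate_fresh) * 100
rate_used = 12.9, rate_fresh = 95.0
= (12.9 / 95.0) * 100
= 0.1358 * 100 = 13.58

13.58 %


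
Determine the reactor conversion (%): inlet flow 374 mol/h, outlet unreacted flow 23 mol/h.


X = (F_in - F_out) / F_in * 100
Moles reacted = 374 - 23 = 351
X = 351 / 374 * 100
= 0.9385 * 100
= 93.85 %

93.85 %


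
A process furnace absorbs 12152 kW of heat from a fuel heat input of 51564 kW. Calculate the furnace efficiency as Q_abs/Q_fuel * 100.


Furnace efficiency = Q_absorbed / Q_fuel * 100
= 12152 / 51564 * 100 = 23.57

23.57 %


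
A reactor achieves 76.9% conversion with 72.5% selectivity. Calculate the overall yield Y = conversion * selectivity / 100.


Overall yield = conversion (%) * selectivity (%) / 100
Conversion = 76.9%, Selectivity = 72.5%
Y = 76.9 * 72.5 / 100
= 55.7525 %

55.7525 %


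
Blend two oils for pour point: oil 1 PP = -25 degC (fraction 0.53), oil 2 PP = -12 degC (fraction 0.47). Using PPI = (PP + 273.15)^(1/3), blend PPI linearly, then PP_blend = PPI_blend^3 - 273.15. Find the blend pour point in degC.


PPI_1 = (-25 + 273.15)^(1/3) = 6.284028
PPI_2 = (-12 + 273.15)^(1/3) = 6.391901
PPI_blend = 0.53 * 6.284028 + 0.47 * 6.391901 = 6.334728
PP_blend = 6.334728^3 - 273.15 = 254.2049 - 273.15 = -18.95

-18.95 degC


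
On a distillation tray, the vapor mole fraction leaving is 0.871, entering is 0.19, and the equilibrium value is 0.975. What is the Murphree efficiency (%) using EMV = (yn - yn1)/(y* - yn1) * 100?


Murphree vapor efficiency: EMV = (y_n - y_(n-1)) / (y*_n - y_(n-1)) * 100
EMV = (0.871 - 0.19) / (0.975 - 0.19) * 100 = 0.681 / 0.785 * 100 = 86.75

86.75 %


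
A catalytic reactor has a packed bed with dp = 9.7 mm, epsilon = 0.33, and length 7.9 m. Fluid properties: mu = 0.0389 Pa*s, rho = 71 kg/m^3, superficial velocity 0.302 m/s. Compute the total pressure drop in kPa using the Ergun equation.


dp = 9.7 mm = 0.0097 m
Viscous term = 150*0.0389*0.302*(1-0.33)^2 / (0.0097^2*0.33^3) = 233944
Inertial term = 1.75*71*0.302^2*(1-0.33) / (0.0097*0.33^3) = 21780.7
dP/L = 233944 + 21780.7 = 255725 Pa/m
dP = 255725 * 7.9 / 1000 = 2020 kPa

2020 kPa


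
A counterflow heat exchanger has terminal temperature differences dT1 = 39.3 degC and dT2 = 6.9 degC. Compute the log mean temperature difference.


LMTD = (dT1 - dT2) / ln(dT1/dT2)
= (39.3 - 6.9) / ln(39.3 / 6.9) = 32.4 / 1.7397 = 18.62

18.62 degC


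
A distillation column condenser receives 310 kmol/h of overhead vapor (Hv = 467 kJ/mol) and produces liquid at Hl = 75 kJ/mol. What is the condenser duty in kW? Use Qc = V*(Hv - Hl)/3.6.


Qc = 310 * (467 - 75) / 3.6 = 310 * 392 / 3.6 = 33760

33760 kW


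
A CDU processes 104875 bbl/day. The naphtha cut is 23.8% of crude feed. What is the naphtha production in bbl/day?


Crude throughput = 104875 bbl/day
Fraction yield = 23.8%
yield = throughput * fraction / 100
yield = 104875 * 23.8 / 100 = 24960.25

24960.25 bbl/day


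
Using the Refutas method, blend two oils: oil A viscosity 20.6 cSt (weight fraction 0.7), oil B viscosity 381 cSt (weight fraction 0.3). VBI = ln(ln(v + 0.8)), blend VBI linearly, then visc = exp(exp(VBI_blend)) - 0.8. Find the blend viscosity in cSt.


Refutas method: VBN_i = 14.534*ln(ln(visc_i + 0.8)) + 10.975, blended linearly by mass fraction; since VBN is linear in VBI_i = ln(ln(visc_i + 0.8)) and the fractions sum to 1, blend VBI directly: visc = exp(exp(VBI_blend)) - 0.8
VBI_1 = ln(ln(20.6 + 0.8)) = 1.11952
VBI_2 = ln(ln(381 + 0.8)) = 1.78253
VBI_blend = 0.7 * 1.11952 + 0.3 * 1.78253 = 1.31842
visc_blend = exp(exp(1.31842)) - 0.8 = 41.19

41.19 cSt


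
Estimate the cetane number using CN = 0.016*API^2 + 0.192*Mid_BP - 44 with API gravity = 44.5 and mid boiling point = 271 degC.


CN = 0.016 * 44.5^2 + 0.192 * 271 - 44
CN = 31.684 + 52.032 - 44 = 39.716

39.716


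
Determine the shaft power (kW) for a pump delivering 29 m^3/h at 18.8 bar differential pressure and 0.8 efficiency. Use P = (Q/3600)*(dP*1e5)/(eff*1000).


Q = 29 / 3600 = 0.00805556 m^3/s
P = 0.00805556 * (18.8 * 1e5) / 0.8 / 1000 = 18.93

18.93 kW


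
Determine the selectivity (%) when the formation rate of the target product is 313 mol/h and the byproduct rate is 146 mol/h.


Selectivity = desired / (desired + undesired) * 100
Total products = 313 + 146 = 459 mol/h
S = 313 / 459 * 100
= 0.6819 * 100
= 68.19 %

68.19 %


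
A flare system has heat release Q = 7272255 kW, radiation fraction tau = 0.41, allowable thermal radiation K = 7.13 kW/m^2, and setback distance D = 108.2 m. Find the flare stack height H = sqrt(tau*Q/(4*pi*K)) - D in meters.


tau*Q/(4*pi*K) = 0.41 * 7272255 / (4 * pi * 7.13) = 33277.7
sqrt(33277.7) = 182.422
H = 182.422 - 108.2 = 74.22

74.22 m


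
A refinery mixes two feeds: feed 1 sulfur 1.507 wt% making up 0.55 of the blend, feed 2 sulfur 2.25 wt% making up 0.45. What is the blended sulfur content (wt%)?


Linear sulfur blending: S_blend = x1*S1 + x2*S2
Contribution 1: 0.55 * 1.507 = 0.82885 wt%
Contribution 2: 0.45 * 2.25 = 1.0125 wt%
S_blend = 0.82885 + 1.0125 = 1.84135

1.84135 wt%


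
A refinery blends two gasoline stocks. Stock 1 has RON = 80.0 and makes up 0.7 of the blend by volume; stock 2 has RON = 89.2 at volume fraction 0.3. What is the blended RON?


Linear blending: RON_blend = sum(vi * RONi)
Contribution 1: 0.7 * 80.0 = 56
Contribution 2: 0.3 * 89.2 = 26.76
RON_blend = 56 + 26.76 = 82.76

82.76


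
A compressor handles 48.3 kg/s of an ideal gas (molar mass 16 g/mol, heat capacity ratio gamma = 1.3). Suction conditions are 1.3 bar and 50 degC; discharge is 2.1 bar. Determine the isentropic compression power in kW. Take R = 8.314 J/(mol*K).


Isentropic work: W = m*(gamma/(gamma-1))*(R*T1/MW)*((P2/P1)^((gamma-1)/gamma) - 1)
T1 = 50 + 273.15 = 323.15 K
Pressure ratio = 2.1 / 1.3 = 1.61538
Exponent = (1.3 - 1)/1.3 = 0.230769
(P2/P1)^exp - 1 = 1.61538^0.230769 - 1 = 0.117026
W = 48.3 * 1.3 / 0.3 * 8.314 * 323.15 / 16 * 0.117026 = 4113

4113 kW


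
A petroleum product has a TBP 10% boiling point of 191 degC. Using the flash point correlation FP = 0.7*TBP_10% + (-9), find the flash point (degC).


FP = 0.7 * 191 + (-9) = 124.7

124.7 degC


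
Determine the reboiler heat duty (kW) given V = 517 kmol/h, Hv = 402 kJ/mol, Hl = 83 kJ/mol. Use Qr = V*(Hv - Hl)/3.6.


Qr = 517 * (402 - 83) / 3.6 = 517 * 319 / 3.6 = 45810

45810 kW


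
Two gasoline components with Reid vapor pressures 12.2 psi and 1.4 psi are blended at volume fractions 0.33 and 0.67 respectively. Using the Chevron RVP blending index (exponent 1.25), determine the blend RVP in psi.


Chevron index: RVP_blend = (sum xi*RVPi^1.25)^(1/1.25)
RVP^1.25 terms: 0.33 * 12.2^1.25 + 0.67 * 1.4^1.25 = 8.54458
RVP_blend = 8.54458^(1/1.25) = 5.564

5.564 psi


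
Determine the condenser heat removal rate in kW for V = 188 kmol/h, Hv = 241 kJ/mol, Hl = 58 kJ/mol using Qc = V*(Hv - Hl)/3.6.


Qc = 188 * (241 - 58) / 3.6 = 188 * 183 / 3.6 = 9557

9557 kW


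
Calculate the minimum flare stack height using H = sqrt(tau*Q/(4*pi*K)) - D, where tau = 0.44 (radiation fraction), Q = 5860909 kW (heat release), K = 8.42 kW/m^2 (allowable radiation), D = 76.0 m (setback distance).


tau*Q/(4*pi*K) = 0.44 * 5860909 / (4 * pi * 8.42) = 24372.3
sqrt(24372.3) = 156.116
H = 156.116 - 76.0 = 80.12

80.12 m


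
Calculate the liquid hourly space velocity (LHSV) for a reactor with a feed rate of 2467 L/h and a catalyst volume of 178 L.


LHSV = volumetric feed rate / catalyst volume
= 2467 L/h / 178 L
= 13.86 h^-1

13.86 h^-1


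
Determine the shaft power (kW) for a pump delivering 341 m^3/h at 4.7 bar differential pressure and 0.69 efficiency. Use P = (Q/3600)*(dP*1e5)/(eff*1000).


Q = 341 / 3600 = 0.0947222 m^3/s
P = 0.0947222 * (4.7 * 1e5) / 0.69 / 1000 = 64.52

64.52 kW


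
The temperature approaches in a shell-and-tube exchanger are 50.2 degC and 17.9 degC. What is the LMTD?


LMTD = (dT1 - dT2) / ln(dT1/dT2)
= (50.2 - 17.9) / ln(50.2 / 17.9) = 32.3 / 1.03121 = 31.32

31.32 degC


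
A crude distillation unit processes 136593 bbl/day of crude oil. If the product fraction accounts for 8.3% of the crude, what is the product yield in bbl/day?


Crude throughput = 136593 bbl/day
Fraction yield = 8.3%
yield = throughput * fraction / 100
yield = 136593 * 8.3 / 100 = 11337.219

11337.219 bbl/day


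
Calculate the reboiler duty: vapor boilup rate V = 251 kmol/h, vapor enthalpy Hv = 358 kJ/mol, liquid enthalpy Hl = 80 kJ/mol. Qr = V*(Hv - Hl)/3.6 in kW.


Qr = 251 * (358 - 80) / 3.6 = 251 * 278 / 3.6 = 19380

19380 kW


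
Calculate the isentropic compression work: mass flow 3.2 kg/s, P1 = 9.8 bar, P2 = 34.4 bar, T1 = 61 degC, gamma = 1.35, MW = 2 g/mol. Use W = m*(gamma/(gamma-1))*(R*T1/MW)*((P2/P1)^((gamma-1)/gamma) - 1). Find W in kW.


Isentropic work: W = m*(gamma/(gamma-1))*(R*T1/MW)*((P2/P1)^((gamma-1)/gamma) - 1)
T1 = 61 + 273.15 = 334.15 K
Pressure ratio = 34.4 / 9.8 = 3.5102
Exponent = (1.35 - 1)/1.35 = 0.259259
(P2/P1)^exp - 1 = 3.5102^0.259259 - 1 = 0.384784
W = 3.2 * 1.35 / 0.35 * 8.314 * 334.15 / 2 * 0.384784 = 6597

6597 kW


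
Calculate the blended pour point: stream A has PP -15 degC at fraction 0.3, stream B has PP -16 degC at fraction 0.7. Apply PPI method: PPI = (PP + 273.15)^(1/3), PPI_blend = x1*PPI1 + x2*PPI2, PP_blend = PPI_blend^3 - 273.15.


PPI_1 = (-15 + 273.15)^(1/3) = 6.36733
PPI_2 = (-16 + 273.15)^(1/3) = 6.359098
PPI_blend = 0.3 * 6.36733 + 0.7 * 6.359098 = 6.361568
PP_blend = 6.361568^3 - 273.15 = 257.4498 - 273.15 = -15.7

-15.7 degC


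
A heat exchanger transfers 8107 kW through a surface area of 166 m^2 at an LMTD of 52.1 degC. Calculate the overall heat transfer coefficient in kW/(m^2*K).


From Q = U*A*LMTD, U = Q / (A * LMTD)
U = 8107 / (166 * 52.1) = 8107 / 8648.6 = 0.9374

0.9374 kW/(m^2*K)


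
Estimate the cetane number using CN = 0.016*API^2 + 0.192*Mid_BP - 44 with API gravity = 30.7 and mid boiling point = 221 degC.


CN = 0.016 * 30.7^2 + 0.192 * 221 - 44
CN = 15.07984 + 42.432 - 44 = 13.51184

13.51184


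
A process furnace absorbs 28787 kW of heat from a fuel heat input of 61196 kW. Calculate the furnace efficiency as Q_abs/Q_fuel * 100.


Furnace efficiency = Q_absorbed / Q_fuel * 100
= 28787 / 61196 * 100 = 47.04

47.04 %


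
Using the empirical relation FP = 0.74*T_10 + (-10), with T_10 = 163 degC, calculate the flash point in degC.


FP = 0.74 * 163 + (-10) = 110.62

110.62 degC


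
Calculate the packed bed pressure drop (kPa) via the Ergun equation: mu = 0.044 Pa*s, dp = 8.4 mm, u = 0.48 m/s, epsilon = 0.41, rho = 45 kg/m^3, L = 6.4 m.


dp = 8.4 mm = 0.0084 m
Viscous term = 150*0.044*0.48*(1-0.41)^2 / (0.0084^2*0.41^3) = 226767
Inertial term = 1.75*45*0.48^2*(1-0.41) / (0.0084*0.41^3) = 18490.7
dP/L = 226767 + 18490.7 = 245258 Pa/m
dP = 245258 * 6.4 / 1000 = 1570 kPa

1570 kPa


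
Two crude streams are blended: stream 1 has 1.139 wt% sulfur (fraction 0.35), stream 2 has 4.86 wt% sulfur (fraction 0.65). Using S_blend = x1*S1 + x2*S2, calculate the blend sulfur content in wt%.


Linear sulfur blending: S_blend = x1*S1 + x2*S2
Contribution 1: 0.35 * 1.139 = 0.39865 wt%
Contribution 2: 0.65 * 4.86 = 3.159 wt%
S_blend = 0.39865 + 3.159 = 3.55765

3.55765 wt%


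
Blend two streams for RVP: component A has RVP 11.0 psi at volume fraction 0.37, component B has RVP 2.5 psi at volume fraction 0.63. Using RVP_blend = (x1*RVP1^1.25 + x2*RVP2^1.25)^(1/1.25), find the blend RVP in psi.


Chevron index: RVP_blend = (sum xi*RVPi^1.25)^(1/1.25)
RVP^1.25 terms: 0.37 * 11.0^1.25 + 0.63 * 2.5^1.25 = 9.39258
RVP_blend = 9.39258^(1/1.25) = 6.001

6.001 psi


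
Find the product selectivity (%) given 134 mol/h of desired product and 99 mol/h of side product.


Selectivity = desired / (desired + undesired) * 100
Total products = 134 + 99 = 233 mol/h
S = 134 / 233 * 100
= 0.5751 * 100
= 57.51 %

57.51 %


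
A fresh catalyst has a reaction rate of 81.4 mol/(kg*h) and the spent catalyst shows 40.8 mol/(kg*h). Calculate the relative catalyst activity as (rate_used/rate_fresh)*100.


Activity (%) = (rate_used / rate_fresh) * 100
rate_used = 40.8, rate_fresh = 81.4
= (40.8 / 81.4) * 100
= 0.5012 * 100 = 50.12

50.12 %


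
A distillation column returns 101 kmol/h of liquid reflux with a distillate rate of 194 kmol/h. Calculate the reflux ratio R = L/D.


Reflux ratio definition: R = L / D (liquid returned / distillate withdrawn)
L = 101 kmol/h, D = 194 kmol/h
R = 101 / 194 = 0.5206

0.5206


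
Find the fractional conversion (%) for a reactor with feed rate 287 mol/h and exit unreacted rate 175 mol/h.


X = (F_in - F_out) / F_in * 100
Moles reacted = 287 - 175 = 112
X = 112 / 287 * 100
= 0.3902 * 100
= 39.02 %

39.02 %


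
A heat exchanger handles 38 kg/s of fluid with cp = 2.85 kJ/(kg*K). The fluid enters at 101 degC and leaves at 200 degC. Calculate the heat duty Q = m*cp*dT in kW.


Q = m_dot * cp * delta_T
delta_T = 200 - 101 = 99 K
Q = 38 * 2.85 * 99
= 108.3 * 99
= 10721.7 kW

10721.7 kW


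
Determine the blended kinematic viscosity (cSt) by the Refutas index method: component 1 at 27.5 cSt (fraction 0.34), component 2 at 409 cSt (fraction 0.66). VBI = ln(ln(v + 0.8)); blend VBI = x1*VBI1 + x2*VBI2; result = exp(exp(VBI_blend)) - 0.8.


Refutas method: VBN_i = 14.534*ln(ln(visc_i + 0.8)) + 10.975, blended linearly by mass fraction; since VBN is linear in VBI_i = ln(ln(visc_i + 0.8)) and the fractions sum to 1, blend VBI directly: visc = exp(exp(VBI_blend)) - 0.8
VBI_1 = ln(ln(27.5 + 0.8)) = 1.20683
VBI_2 = ln(ln(409 + 0.8)) = 1.79437
VBI_blend = 0.34 * 1.20683 + 0.66 * 1.79437 = 1.59461
visc_blend = exp(exp(1.59461)) - 0.8 = 137.1

137.1 cSt


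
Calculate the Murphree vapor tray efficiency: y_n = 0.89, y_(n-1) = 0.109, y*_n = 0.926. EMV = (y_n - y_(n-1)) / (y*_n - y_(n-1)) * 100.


Murphree vapor efficiency: EMV = (y_n - y_(n-1)) / (y*_n - y_(n-1)) * 100
EMV = (0.89 - 0.109) / (0.926 - 0.109) * 100 = 0.781 / 0.817 * 100 = 95.59

95.59 %


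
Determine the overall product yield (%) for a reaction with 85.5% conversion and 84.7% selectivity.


Overall yield = conversion (%) * selectivity (%) / 100
Conversion = 85.5%, Selectivity = 84.7%
Y = 85.5 * 84.7 / 100
= 72.4185 %

72.4185 %


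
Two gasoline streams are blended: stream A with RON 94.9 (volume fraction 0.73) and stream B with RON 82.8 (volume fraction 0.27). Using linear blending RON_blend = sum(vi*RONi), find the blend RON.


Linear blending: RON_blend = sum(vi * RONi)
Contribution 1: 0.73 * 94.9 = 69.277
Contribution 2: 0.27 * 82.8 = 22.356
RON_blend = 69.277 + 22.356 = 91.633

91.633


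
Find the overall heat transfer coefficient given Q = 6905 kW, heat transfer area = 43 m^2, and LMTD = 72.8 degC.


From Q = U*A*LMTD, U = Q / (A * LMTD)
U = 6905 / (43 * 72.8) = 6905 / 3130.4 = 2.206

2.206 kW/(m^2*K)


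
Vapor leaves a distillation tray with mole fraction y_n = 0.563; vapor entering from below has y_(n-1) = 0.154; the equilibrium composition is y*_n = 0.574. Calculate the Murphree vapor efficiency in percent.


Murphree vapor efficiency: EMV = (y_n - y_(n-1)) / (y*_n - y_(n-1)) * 100
EMV = (0.563 - 0.154) / (0.574 - 0.154) * 100 = 0.409 / 0.42 * 100 = 97.38

97.38 %


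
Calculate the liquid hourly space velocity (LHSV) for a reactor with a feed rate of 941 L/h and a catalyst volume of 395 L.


LHSV = volumetric feed rate / catalyst volume
= 941 L/h / 395 L
= 2.382 h^-1

2.382 h^-1


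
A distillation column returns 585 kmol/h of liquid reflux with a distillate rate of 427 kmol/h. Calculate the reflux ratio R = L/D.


Reflux ratio definition: R = L / D (liquid returned / distillate withdrawn)
L = 585 kmol/h, D = 427 kmol/h
R = 585 / 427 = 1.370

1.370


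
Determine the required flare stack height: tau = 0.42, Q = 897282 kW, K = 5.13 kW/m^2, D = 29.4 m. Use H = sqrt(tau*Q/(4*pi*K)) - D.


tau*Q/(4*pi*K) = 0.42 * 897282 / (4 * pi * 5.13) = 5845.9
sqrt(5845.9) = 76.4585
H = 76.4585 - 29.4 = 47.06

47.06 m


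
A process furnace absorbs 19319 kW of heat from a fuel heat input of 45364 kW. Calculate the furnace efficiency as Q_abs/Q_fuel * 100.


Furnace efficiency = Q_absorbed / Q_fuel * 100
= 19319 / 45364 * 100 = 42.59

42.59 %


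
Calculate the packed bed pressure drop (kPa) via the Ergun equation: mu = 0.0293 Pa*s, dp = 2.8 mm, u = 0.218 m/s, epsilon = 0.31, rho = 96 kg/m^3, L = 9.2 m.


dp = 2.8 mm = 0.0028 m
Viscous term = 150*0.0293*0.218*(1-0.31)^2 / (0.0028^2*0.31^3) = 1953050
Inertial term = 1.75*96*0.218^2*(1-0.31) / (0.0028*0.31^3) = 66043.2
dP/L = 1953050 + 66043.2 = 2019090 Pa/m
dP = 2019090 * 9.2 / 1000 = 18580 kPa

18580 kPa


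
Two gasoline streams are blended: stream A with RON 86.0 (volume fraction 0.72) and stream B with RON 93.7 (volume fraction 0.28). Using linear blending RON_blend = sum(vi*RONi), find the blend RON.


Linear blending: RON_blend = sum(vi * RONi)
Contribution 1: 0.72 * 86.0 = 61.92
Contribution 2: 0.28 * 93.7 = 26.236
RON_blend = 61.92 + 26.236 = 88.156

88.156


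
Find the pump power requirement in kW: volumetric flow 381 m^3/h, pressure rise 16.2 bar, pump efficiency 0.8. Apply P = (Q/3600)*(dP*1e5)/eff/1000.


Q = 381 / 3600 = 0.105833 m^3/s
P = 0.105833 * (16.2 * 1e5) / 0.8 / 1000 = 214.3

214.3 kW


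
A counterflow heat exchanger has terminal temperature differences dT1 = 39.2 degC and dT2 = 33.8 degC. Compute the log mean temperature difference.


LMTD = (dT1 - dT2) / ln(dT1/dT2)
= (39.2 - 33.8) / ln(39.2 / 33.8) = 5.4 / 0.148216 = 36.43

36.43 degC


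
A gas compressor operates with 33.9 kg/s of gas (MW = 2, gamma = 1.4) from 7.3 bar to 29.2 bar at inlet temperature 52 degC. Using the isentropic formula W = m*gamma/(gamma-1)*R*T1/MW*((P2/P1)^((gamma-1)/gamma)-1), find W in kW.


Isentropic work: W = m*(gamma/(gamma-1))*(R*T1/MW)*((P2/P1)^((gamma-1)/gamma) - 1)
T1 = 52 + 273.15 = 325.15 K
Pressure ratio = 29.2 / 7.3 = 4
Exponent = (1.4 - 1)/1.4 = 0.285714
(P2/P1)^exp - 1 = 4^0.285714 - 1 = 0.485994
W = 33.9 * 1.4 / 0.4 * 8.314 * 325.15 / 2 * 0.485994 = 77940

77940 kW


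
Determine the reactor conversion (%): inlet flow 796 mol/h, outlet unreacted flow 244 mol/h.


X = (F_in - F_out) / F_in * 100
Moles reacted = 796 - 244 = 552
X = 552 / 796 * 100
= 0.6935 * 100
= 69.35 %

69.35 %


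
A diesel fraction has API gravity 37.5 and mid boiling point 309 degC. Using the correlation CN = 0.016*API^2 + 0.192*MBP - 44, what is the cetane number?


CN = 0.016 * 37.5^2 + 0.192 * 309 - 44
CN = 22.5 + 59.328 - 44 = 37.828

37.828


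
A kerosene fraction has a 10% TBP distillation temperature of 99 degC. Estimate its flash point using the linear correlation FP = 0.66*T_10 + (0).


FP = 0.66 * 99 + (0) = 65.34

65.34 degC


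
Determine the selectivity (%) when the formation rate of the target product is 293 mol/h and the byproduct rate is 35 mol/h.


Selectivity = desired / (desired + undesired) * 100
Total products = 293 + 35 = 328 mol/h
S = 293 / 328 * 100
= 0.8933 * 100
= 89.33 %

89.33 %


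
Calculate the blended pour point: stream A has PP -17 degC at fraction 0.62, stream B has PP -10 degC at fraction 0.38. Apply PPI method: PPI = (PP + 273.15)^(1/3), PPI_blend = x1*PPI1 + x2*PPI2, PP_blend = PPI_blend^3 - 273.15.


PPI_1 = (-17 + 273.15)^(1/3) = 6.350844
PPI_2 = (-10 + 273.15)^(1/3) = 6.408176
PPI_blend = 0.62 * 6.350844 + 0.38 * 6.408176 = 6.37263
PP_blend = 6.37263^3 - 273.15 = 258.7951 - 273.15 = -14.35

-14.35 degC


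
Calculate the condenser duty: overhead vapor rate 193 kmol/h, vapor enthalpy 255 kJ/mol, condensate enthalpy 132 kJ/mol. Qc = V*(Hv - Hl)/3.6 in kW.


Qc = 193 * (255 - 132) / 3.6 = 193 * 123 / 3.6 = 6594

6594 kW


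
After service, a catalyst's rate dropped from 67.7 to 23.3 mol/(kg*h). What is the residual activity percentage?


Activity (%) = (rate_used / rate_fresh) * 100
rate_used = 23.3, rate_fresh = 67.7
= (23.3 / 67.7) * 100
= 0.3442 * 100 = 34.42

34.42 %


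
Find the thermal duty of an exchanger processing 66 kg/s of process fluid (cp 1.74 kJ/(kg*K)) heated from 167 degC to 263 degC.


Q = m_dot * cp * delta_T
delta_T = 263 - 167 = 96 K
Q = 66 * 1.74 * 96
= 114.84 * 96
= 11024.64 kW

11024.64 kW


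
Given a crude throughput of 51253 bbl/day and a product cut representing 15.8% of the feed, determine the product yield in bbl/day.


Crude throughput = 51253 bbl/day
Fraction yield = 15.8%
yield = throughput * fraction / 100
yield = 51253 * 15.8 / 100 = 8097.974

8097.974 bbl/day


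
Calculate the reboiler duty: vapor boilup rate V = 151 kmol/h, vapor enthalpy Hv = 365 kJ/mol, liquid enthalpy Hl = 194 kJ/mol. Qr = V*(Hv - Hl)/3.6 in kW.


Qr = 151 * (365 - 194) / 3.6 = 151 * 171 / 3.6 = 7172

7172 kW


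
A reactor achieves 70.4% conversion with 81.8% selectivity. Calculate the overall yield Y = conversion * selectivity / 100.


Overall yield = conversion (%) * selectivity (%) / 100
Conversion = 70.4%, Selectivity = 81.8%
Y = 70.4 * 81.8 / 100
= 57.5872 %

57.5872 %


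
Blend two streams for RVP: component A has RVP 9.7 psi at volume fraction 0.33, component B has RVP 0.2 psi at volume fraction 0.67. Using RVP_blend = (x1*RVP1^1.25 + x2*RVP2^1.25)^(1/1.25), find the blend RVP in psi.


Chevron index: RVP_blend = (sum xi*RVPi^1.25)^(1/1.25)
RVP^1.25 terms: 0.33 * 9.7^1.25 + 0.67 * 0.2^1.25 = 5.7387
RVP_blend = 5.7387^(1/1.25) = 4.046

4.046 psi


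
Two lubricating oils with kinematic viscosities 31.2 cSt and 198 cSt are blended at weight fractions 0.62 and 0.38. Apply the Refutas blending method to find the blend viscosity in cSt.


Refutas method: VBN_i = 14.534*ln(ln(visc_i + 0.8)) + 10.975, blended linearly by mass fraction; since VBN is linear in VBI_i = ln(ln(visc_i + 0.8)) and the fractions sum to 1, blend VBI directly: visc = exp(exp(VBI_blend)) - 0.8
VBI_1 = ln(ln(31.2 + 0.8)) = 1.24292
VBI_2 = ln(ln(198 + 0.8)) = 1.66625
VBI_blend = 0.62 * 1.24292 + 0.38 * 1.66625 = 1.40379
visc_blend = exp(exp(1.40379)) - 0.8 = 57.79

57.79 cSt


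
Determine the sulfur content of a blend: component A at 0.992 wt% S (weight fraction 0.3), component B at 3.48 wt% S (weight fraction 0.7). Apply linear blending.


Linear sulfur blending: S_blend = x1*S1 + x2*S2
Contribution 1: 0.3 * 0.992 = 0.2976 wt%
Contribution 2: 0.7 * 3.48 = 2.436 wt%
S_blend = 0.2976 + 2.436 = 2.7336

2.7336 wt%


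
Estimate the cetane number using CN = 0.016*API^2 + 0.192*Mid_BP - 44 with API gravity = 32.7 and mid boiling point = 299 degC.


CN = 0.016 * 32.7^2 + 0.192 * 299 - 44
CN = 17.10864 + 57.408 - 44 = 30.51664

30.51664


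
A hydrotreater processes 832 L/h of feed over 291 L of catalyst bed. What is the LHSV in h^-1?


LHSV = volumetric feed rate / catalyst volume
= 832 L/h / 291 L
= 2.859 h^-1

2.859 h^-1


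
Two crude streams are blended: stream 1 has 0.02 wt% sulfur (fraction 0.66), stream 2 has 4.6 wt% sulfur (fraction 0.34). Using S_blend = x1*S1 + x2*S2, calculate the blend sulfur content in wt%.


Linear sulfur blending: S_blend = x1*S1 + x2*S2
Contribution 1: 0.66 * 0.02 = 0.0132 wt%
Contribution 2: 0.34 * 4.6 = 1.564 wt%
S_blend = 0.0132 + 1.564 = 1.5772

1.5772 wt%


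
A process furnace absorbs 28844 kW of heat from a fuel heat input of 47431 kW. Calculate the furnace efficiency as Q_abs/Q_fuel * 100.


Furnace efficiency = Q_absorbed / Q_fuel * 100
= 28844 / 47431 * 100 = 60.81

60.81 %


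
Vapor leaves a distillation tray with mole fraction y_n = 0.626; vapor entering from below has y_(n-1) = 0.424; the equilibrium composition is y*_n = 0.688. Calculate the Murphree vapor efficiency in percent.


Murphree vapor efficiency: EMV = (y_n - y_(n-1)) / (y*_n - y_(n-1)) * 100
EMV = (0.626 - 0.424) / (0.688 - 0.424) * 100 = 0.202 / 0.264 * 100 = 76.52

76.52 %


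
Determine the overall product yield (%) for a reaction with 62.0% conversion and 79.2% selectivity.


Overall yield = conversion (%) * selectivity (%) / 100
Conversion = 62.0%, Selectivity = 79.2%
Y = 62.0 * 79.2 / 100
= 49.104 %

49.104 %


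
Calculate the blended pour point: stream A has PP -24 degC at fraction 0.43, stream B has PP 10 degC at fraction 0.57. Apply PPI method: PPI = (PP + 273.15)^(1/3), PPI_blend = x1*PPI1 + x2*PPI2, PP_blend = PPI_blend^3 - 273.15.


PPI_1 = (-24 + 273.15)^(1/3) = 6.292458
PPI_2 = (10 + 273.15)^(1/3) = 6.566574
PPI_blend = 0.43 * 6.292458 + 0.57 * 6.566574 = 6.448704
PP_blend = 6.448704^3 - 273.15 = 268.1744 - 273.15 = -4.98

-4.98 degC


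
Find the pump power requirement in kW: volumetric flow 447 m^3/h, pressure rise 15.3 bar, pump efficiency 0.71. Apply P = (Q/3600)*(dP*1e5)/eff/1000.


Q = 447 / 3600 = 0.124167 m^3/s
P = 0.124167 * (15.3 * 1e5) / 0.71 / 1000 = 267.6

267.6 kW


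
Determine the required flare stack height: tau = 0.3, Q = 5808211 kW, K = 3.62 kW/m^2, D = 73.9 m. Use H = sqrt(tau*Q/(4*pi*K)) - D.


tau*Q/(4*pi*K) = 0.3 * 5808211 / (4 * pi * 3.62) = 38304.1
sqrt(38304.1) = 195.714
H = 195.714 - 73.9 = 121.8

121.8 m


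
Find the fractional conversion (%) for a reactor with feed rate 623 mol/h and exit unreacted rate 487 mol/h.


X = (F_in - F_out) / F_in * 100
Moles reacted = 623 - 487 = 136
X = 136 / 623 * 100
= 0.2183 * 100
= 21.83 %

21.83 %


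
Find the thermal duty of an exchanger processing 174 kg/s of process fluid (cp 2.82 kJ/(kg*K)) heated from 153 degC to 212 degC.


Q = m_dot * cp * delta_T
delta_T = 212 - 153 = 59 K
Q = 174 * 2.82 * 59
= 490.68 * 59
= 28950.12 kW

28950.12 kW


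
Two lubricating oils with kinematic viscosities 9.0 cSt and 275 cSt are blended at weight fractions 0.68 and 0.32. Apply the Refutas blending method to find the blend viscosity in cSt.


Refutas method: VBN_i = 14.534*ln(ln(visc_i + 0.8)) + 10.975, blended linearly by mass fraction; since VBN is linear in VBI_i = ln(ln(visc_i + 0.8)) and the fractions sum to 1, blend VBI directly: visc = exp(exp(VBI_blend)) - 0.8
VBI_1 = ln(ln(9.0 + 0.8)) = 0.82522
VBI_2 = ln(ln(275 + 0.8)) = 1.72627
VBI_blend = 0.68 * 0.82522 + 0.32 * 1.72627 = 1.11356
visc_blend = exp(exp(1.11356)) - 0.8 = 20.21

20.21 cSt


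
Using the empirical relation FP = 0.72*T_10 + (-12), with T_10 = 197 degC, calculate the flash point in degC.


FP = 0.72 * 197 + (-12) = 129.84

129.84 degC


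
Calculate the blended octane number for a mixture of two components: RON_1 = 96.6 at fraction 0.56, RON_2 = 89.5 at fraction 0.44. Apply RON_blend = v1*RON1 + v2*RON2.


Linear blending: RON_blend = sum(vi * RONi)
Contribution 1: 0.56 * 96.6 = 54.096
Contribution 2: 0.44 * 89.5 = 39.38
RON_blend = 54.096 + 39.38 = 93.476

93.476


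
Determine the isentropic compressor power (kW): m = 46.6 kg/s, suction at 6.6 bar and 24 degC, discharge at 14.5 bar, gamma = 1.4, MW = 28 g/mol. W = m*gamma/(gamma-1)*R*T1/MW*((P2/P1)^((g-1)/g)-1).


Isentropic work: W = m*(gamma/(gamma-1))*(R*T1/MW)*((P2/P1)^((gamma-1)/gamma) - 1)
T1 = 24 + 273.15 = 297.15 K
Pressure ratio = 14.5 / 6.6 = 2.19697
Exponent = (1.4 - 1)/1.4 = 0.285714
(P2/P1)^exp - 1 = 2.19697^0.285714 - 1 = 0.252172
W = 46.6 * 1.4 / 0.4 * 8.314 * 297.15 / 28 * 0.252172 = 3629

3629 kW


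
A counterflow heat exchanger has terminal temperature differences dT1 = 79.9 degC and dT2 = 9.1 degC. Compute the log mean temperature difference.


LMTD = (dT1 - dT2) / ln(dT1/dT2)
= (79.9 - 9.1) / ln(79.9 / 9.1) = 70.8 / 2.1725 = 32.59

32.59 degC
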